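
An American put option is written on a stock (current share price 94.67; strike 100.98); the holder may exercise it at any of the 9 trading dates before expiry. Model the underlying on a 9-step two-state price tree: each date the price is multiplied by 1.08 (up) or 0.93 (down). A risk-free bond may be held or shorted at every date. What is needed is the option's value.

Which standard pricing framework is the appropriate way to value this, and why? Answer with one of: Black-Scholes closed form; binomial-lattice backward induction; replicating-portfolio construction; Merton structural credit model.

framework: binomial-lattice backward induction

Key observation: the exercise right at every one of the 9 steps is what matters: each node needs max(100.98 − S, continuation), which only the stepwise tree valuation starting from spot 94.67 delivers.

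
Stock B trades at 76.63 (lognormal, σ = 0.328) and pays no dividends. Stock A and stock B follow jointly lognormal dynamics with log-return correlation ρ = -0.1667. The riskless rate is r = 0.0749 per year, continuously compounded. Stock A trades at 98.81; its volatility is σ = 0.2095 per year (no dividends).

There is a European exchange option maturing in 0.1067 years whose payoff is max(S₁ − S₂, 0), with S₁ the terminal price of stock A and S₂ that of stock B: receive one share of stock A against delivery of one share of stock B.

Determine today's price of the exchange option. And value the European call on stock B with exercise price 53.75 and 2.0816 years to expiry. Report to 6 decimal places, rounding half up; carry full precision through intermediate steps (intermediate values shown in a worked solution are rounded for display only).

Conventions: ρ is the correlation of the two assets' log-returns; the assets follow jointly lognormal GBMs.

exchange price = 22.323880
price(stock B call K=53.75) = 32.613043

σ_eff = √(σ₁² + σ₂² − 2ρσ₁σ₂) = √(0.2095² + 0.328² − 2·-0.1667·0.2095·0.328) = 0.417593
d₁ = (ln(S₁/S₂) + (q₂ − q₁ + σ_eff²/2)T) / (σ_eff√T) = (ln(98.81/76.63) + (0.0 − 0.0 + 0.087192)·0.1067) / 0.136407 = 1.931823
d₂ = d₁ − σ_eff√T = 1.931823 − 0.136407 = 1.795416
N(d₁) = 0.973309,  N(d₂) = 0.963706
V = S₁·e^{−q₁T}·N(d₁) − S₂·e^{−q₂T}·N(d₂) = 96.172692 − 73.848811 = 22.323880
[vanilla: stock B call K=53.75]
σ√T = 0.328·√2.0816 = 0.473230
d₁ = (ln(S/K) + (r+σ²/2)T) / (σ√T) = (ln(76.63/53.75) + (0.0749+0.328²/2)·2.0816) / 0.473230 = (0.354645 + 0.267885) / 0.473230 = 1.315491
d₂ = d₁ − σ√T = 1.315491 − 0.473230 = 0.842261
e^{−rT} = 0.855635
N(d₁) = 0.905828,  N(d₂) = 0.800179
price = S·N(d₁) − K·e^{−rT}·N(d₂) = 69.413567 − 36.800524 = 32.613043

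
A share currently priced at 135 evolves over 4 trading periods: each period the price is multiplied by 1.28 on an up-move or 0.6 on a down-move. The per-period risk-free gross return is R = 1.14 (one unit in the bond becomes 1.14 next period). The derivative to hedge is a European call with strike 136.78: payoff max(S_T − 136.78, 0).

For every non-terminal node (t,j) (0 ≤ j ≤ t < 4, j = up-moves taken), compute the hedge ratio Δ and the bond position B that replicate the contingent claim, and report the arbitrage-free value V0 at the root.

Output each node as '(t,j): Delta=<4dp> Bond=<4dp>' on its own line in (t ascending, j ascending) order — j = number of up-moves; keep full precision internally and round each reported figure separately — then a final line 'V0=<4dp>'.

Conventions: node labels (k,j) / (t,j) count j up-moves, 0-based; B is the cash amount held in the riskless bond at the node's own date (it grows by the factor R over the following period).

(0,0): Delta=0.8036 Bond=-47.2894
(1,0): Delta=0.2915 Bond=-12.4275
(1,1): Delta=0.8659 Bond=-64.6647
(2,0): Delta=0.0000 Bond=0.0000
(2,1): Delta=0.3269 Bond=-17.8404
(2,2): Delta=0.9314 Bond=-88.2044
(3,0): Delta=0.0000 Bond=0.0000
(3,1): Delta=0.0000 Bond=0.0000
(3,2): Delta=0.3667 Bond=-25.6109
(3,3): Delta=1.0000 Bond=-119.9825
V0=61.2018

Arbitrage-free pricing uses the up-move probability p* = (R−d)/(u−d) = 0.7941, discounting each step at R = 1.14.
At maturity the claim pays: V(4,0)=0.0000, V(4,1)=0.0000, V(4,2)=0.0000, V(4,3)=33.0893, V(4,4)=225.6079
  t=3,j=0: stock 29.1600 → up 37.3248 (V=0.0000), down 17.4960 (V=0.0000). Price 0.0000; hedge Δ=0.0000, bond B=0.0000.
  t=3,j=1: stock 62.2080 → up 79.6262 (V=0.0000), down 37.3248 (V=0.0000). Price 0.0000; hedge Δ=0.0000, bond B=0.0000.
  t=3,j=2: stock 132.7104 → up 169.8693 (V=33.0893), down 79.6262 (V=0.0000). Price 23.0498; hedge Δ=0.3667, bond B=-25.6109.
  t=3,j=3: stock 283.1155 → up 362.3879 (V=225.6079), down 169.8693 (V=33.0893). Price 163.1331; hedge Δ=1.0000, bond B=-119.9825.
  t=2,j=0: stock 48.6000 → up 62.2080 (V=0.0000), down 29.1600 (V=0.0000). Price 0.0000; hedge Δ=0.0000, bond B=0.0000.
  t=2,j=1: stock 103.6800 → up 132.7104 (V=23.0498), down 62.2080 (V=0.0000). Price 16.0564; hedge Δ=0.3269, bond B=-17.8404.
  t=2,j=2: stock 221.1840 → up 283.1155 (V=163.1331), down 132.7104 (V=23.0498). Price 117.8003; hedge Δ=0.9314, bond B=-88.2044.
  t=1,j=0: stock 81.0000 → up 103.6800 (V=16.0564), down 48.6000 (V=0.0000). Price 11.1848; hedge Δ=0.2915, bond B=-12.4275.
  t=1,j=1: stock 172.8000 → up 221.1840 (V=117.8003), down 103.6800 (V=16.0564). Price 84.9588; hedge Δ=0.8659, bond B=-64.6647.
  t=0,j=0: stock 135.0000 → up 172.8000 (V=84.9588), down 81.0000 (V=11.1848). Price 61.2018; hedge Δ=0.8036, bond B=-47.2894.
As a check, the time-0 holding Δ(0,0)·S0 + B(0,0) comes to 61.2018 — exactly V0.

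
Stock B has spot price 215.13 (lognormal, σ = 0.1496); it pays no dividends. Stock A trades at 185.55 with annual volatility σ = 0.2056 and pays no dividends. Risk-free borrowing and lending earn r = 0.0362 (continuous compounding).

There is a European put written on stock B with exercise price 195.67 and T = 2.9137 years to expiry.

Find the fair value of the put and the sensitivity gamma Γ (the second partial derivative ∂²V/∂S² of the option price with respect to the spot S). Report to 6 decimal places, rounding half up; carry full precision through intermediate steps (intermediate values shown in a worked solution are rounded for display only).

σ√T = 0.1496·√2.9137 = 0.255361
d₁ = (ln(S/K) + (r+σ²/2)T) / (σ√T) = (ln(215.13/195.67) + (0.0362+0.1496²/2)·2.9137) / 0.255361 = (0.094813 + 0.138080) / 0.255361 = 0.912018
d₂ = d₁ − σ√T = 0.912018 − 0.255361 = 0.656657
e^{−rT} = 0.899896
N(−d₁) = 0.180880,  N(−d₂) = 0.255701
Put price V = K·e^{−rT}·N(−d₂) − S·N(−d₁) = 45.024480 − 38.912660 = 6.111819
φ(d₁) = (1/√(2π))·e^{−d₁²/2} = 0.263204
Γ = φ(d₁) / (S·σ·√T) = 0.004791

price = 6.111819
Γ = 0.004791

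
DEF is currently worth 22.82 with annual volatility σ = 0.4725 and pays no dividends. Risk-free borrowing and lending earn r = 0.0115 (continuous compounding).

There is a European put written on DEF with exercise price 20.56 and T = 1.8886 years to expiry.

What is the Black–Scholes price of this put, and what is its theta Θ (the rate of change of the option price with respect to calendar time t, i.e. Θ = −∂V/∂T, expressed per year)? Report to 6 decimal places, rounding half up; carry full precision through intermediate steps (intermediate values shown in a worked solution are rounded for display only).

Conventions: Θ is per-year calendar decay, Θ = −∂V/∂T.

σ√T = 0.4725·√1.8886 = 0.649339
d₁ = (ln(S/K) + (r+σ²/2)T) / (σ√T) = (ln(22.82/20.56) + (0.0115+0.4725²/2)·1.8886) / 0.649339 = (0.104290 + 0.232540) / 0.649339 = 0.518727
d₂ = d₁ − σ√T = 0.518727 − 0.649339 = -0.130613
e^{−rT} = 0.978515
N(−d₁) = 0.301976,  N(−d₂) = 0.551959
Put price V = K·e^{−rT}·N(−d₂) − S·N(−d₁) = 11.104466 − 6.891085 = 4.213381
φ(d₁) = (1/√(2π))·e^{−d₁²/2} = 0.348723
Θ = −S·φ(d₁)·σ/(2√T) + r·K·e^{−rT}·N(−d₂) = −1.368038 + 0.127701 = -1.240337

price = 4.213381
Θ = -1.240337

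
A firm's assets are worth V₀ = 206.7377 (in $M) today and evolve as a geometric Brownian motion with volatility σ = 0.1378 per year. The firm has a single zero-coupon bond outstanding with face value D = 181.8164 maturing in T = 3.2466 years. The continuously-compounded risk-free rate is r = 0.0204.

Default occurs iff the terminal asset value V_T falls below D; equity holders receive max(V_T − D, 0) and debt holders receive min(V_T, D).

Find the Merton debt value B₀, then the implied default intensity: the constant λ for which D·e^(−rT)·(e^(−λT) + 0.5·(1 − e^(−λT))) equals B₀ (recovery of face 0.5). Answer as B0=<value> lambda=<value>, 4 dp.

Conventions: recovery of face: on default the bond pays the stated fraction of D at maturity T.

B0=164.4339 lambda=0.0215

Apply the equity-as-call identities (strike 181.8164, horizon 3.2466 years):
d₁ = [ln(V₀/D) + (r + σ²/2)T] / (σ√T)
   = [ln(206.7377/181.8164) + (0.0204 + 0.5·0.1378²)·3.2466] / (0.1378·√3.2466)
   = [0.128453 + 0.097055] / 0.248293 = 0.908238
d₂ = d₁ − σ√T = 0.908238 − 0.248293 = 0.659945
N(d₁) = 0.818124,  N(d₂) = 0.745356,  e^(−rT) = 0.935915
E₀ = V₀·N(d₁) − D·e^(−rT)·N(d₂)
   = 206.7377·0.818124 − 181.8164·0.935915·0.745356 = 42.303818
B₀ = V₀ − E₀ = 206.7377 − 42.303818 = 164.433882
e^(−λT) = (B₀·e^(rT)/D − 0.5)/(1 − 0.5) = (164.4339·1.068473/181.8164 − 0.5)/0.5 = 0.93264417
λ = −ln(0.93264417)/3.2466 = 0.021478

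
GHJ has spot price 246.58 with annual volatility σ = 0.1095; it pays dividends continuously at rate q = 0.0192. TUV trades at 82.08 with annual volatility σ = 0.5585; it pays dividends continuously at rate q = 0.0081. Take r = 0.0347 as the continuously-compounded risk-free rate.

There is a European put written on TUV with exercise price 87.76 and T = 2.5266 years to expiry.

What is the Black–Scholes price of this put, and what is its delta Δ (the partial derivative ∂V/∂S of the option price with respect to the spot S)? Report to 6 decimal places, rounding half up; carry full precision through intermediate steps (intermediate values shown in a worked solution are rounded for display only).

price = 27.556489
Δ = -0.321792

σ√T = 0.5585·√2.5266 = 0.887752
d₁ = (ln(S/K) + (r−q+σ²/2)T) / (σ√T) = (ln(82.08/87.76) + (0.0347−0.0081+0.5585²/2)·2.5266) / 0.887752 = (-0.066911 + 0.461259) / 0.887752 = 0.444209
d₂ = d₁ − σ√T = 0.444209 − 0.887752 = -0.443542
e^{−rT} = 0.916060
e^{−qT} = 0.979743
N(−d₁) = 0.328446,  N(−d₂) = 0.671313
Put price V = K·e^{−rT}·N(−d₂) − S·e^{−qT}·N(−d₁) = 53.969189 − 26.412700 = 27.556489
Δ = −e^{−qT}·N(−d₁) = -0.321792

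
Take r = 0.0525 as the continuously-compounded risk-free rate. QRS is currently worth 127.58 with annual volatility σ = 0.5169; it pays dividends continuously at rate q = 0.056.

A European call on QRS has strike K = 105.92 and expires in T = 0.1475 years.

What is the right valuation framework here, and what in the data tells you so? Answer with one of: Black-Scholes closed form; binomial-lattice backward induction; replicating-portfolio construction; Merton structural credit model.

Key observation: the strike-105.92 call on QRS is European-exercise on a continuously-modelled lognormal underlying, so its value is a single closed-form evaluation.

framework: Black-Scholes closed form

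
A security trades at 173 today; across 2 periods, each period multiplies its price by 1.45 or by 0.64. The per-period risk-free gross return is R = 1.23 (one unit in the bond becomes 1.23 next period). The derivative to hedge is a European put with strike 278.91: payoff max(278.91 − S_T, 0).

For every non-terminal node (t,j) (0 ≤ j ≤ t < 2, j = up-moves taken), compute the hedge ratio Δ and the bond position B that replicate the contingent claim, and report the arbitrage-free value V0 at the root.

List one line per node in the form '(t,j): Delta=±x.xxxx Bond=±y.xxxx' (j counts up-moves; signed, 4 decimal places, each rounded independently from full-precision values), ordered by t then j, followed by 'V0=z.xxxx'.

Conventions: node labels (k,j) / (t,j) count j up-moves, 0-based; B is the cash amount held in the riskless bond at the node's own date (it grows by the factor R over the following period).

Since d<R<u, set p* = (R−d)/(u−d) = 0.7284; price each node as the discounted p*-expectation of its children.
Expiry values: V(2,0)=208.0492, V(2,1)=118.3660, V(2,2)=0.0000
(1,0): S=110.7200. Δ = (V_up−V_dn)/(S_up−S_dn) = (118.3660−208.0492)/(160.5440−70.8608) = -1.0000. V = [p*·118.3660 + (1−p*)·208.0492]/1.23 = 116.0361. B = V − Δ·S = 226.7561.
(1,1): S=250.8500. Δ = (V_up−V_dn)/(S_up−S_dn) = (0.0000−118.3660)/(363.7325−160.5440) = -0.5825. V = [p*·0.0000 + (1−p*)·118.3660]/1.23 = 26.1372. B = V − Δ·S = 172.2681.
(0,0): S=173.0000. Δ = (V_up−V_dn)/(S_up−S_dn) = (26.1372−116.0361)/(250.8500−110.7200) = -0.6415. V = [p*·26.1372 + (1−p*)·116.0361]/1.23 = 41.1010. B = V − Δ·S = 152.0872.
Check: Δ(0,0)·S0 + B(0,0) = 41.1010 = V0.

(0,0): Delta=-0.6415 Bond=152.0872
(1,0): Delta=-1.0000 Bond=226.7561
(1,1): Delta=-0.5825 Bond=172.2681
V0=41.1010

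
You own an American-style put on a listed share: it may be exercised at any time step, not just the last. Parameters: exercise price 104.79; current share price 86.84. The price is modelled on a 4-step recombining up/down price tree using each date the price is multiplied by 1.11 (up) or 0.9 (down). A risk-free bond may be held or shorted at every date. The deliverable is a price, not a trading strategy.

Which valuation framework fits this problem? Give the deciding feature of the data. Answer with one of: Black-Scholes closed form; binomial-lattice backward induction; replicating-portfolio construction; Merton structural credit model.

Key observation: an American put (K = 104.79, S₀ = 86.84) on a 4-date tree has no closed form — the optimal stopping decision is embedded and must be resolved recursively from expiry.

framework: binomial-lattice backward induction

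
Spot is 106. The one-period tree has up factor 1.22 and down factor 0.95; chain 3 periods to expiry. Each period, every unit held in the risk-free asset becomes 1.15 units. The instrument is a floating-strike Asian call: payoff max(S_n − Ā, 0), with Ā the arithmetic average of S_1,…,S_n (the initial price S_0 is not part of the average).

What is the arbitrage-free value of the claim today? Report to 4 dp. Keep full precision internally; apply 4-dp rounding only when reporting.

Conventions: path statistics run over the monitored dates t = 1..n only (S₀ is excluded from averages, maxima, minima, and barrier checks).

Risk-neutral up-probability p* = (R−d)/(u−d) = (1.15−0.95)/(1.22−0.95) = 0.7407; the claim prices as the p*-weighted sum of path payoffs discounted by R^3.
Enumerate all 2^3 = 8 price paths (U = up ×1.22, D = down ×0.95); each path with k up-moves has probability p*^k·(1−p*)^(3−k).
DDD: Ā=95.7489, payoff=0.0000, prob=0.017426
UDD: Ā=122.9618, payoff=0.0000, prob=0.049789
DUD: Ā=113.4218, payoff=3.2895, prob=0.049789
UUD: Ā=145.6574, payoff=4.2245, prob=0.142255
DDU: Ā=104.3588, payoff=12.3525, prob=0.049789
UDU: Ā=134.0186, payoff=15.8633, prob=0.142255
DUU: Ā=124.4786, payoff=25.4033, prob=0.142255
UUU: Ā=159.8568, payoff=32.6231, prob=0.406442
Price = Σ prob·payoff / R^3 = 20.509522 / 1.520875 = 13.4853

price = 13.4853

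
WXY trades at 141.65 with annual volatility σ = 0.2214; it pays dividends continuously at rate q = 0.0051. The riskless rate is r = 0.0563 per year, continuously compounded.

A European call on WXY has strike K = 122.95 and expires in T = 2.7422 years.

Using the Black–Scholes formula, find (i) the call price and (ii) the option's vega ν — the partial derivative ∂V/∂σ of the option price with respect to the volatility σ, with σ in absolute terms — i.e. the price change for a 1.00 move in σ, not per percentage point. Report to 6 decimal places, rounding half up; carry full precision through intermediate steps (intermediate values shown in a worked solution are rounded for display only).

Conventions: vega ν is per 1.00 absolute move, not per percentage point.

σ√T = 0.2214·√2.7422 = 0.366629
d₁ = (ln(S/K) + (r−q+σ²/2)T) / (σ√T) = (ln(141.65/122.95) + (0.0563−0.0051+0.2214²/2)·2.7422) / 0.366629 = (0.141581 + 0.207609) / 0.366629 = 0.952435
d₂ = d₁ − σ√T = 0.952435 − 0.366629 = 0.585806
e^{−rT} = 0.856941
e^{−qT} = 0.986112
N(d₁) = 0.829562,  N(d₂) = 0.720997
Call price V = S·e^{−qT}·N(d₁) − K·e^{−rT}·N(d₂) = 115.875502 − 75.964915 = 39.910588
φ(d₁) = (1/√(2π))·e^{−d₁²/2} = 0.253471
ν = S·e^{−qT}·φ(d₁)·√T = 58.630171

price = 39.910588
ν = 58.630171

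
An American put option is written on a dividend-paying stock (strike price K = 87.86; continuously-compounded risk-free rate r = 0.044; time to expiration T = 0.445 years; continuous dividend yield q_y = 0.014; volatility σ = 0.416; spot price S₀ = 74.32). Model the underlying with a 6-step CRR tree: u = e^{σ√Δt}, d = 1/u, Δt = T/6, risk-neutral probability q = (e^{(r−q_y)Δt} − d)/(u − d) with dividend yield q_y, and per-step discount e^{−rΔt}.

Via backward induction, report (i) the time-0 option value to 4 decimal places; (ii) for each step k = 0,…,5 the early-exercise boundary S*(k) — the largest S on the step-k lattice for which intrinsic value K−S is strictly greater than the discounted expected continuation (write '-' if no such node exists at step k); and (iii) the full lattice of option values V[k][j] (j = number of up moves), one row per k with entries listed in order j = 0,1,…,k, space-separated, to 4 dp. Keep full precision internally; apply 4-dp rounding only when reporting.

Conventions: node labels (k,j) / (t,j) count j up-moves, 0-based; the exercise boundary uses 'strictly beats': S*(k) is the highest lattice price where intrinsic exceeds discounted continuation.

Δt=0.07417, u=1.11996, d=0.89289, q=0.48152, disc=e^(-rΔt)=0.99674
k=6 terminal: V=max(K-S,0) → 50.1988 40.6213 28.6082 13.5400 0.0000 0.0000 0.0000
k=5: j=0 S=42.1790 intr=45.6810 cont=45.4385 V=45.6810[EX]; j=1 S=52.9054 intr=34.9546 cont=34.7233 V=34.9546[EX]; j=2 S=66.3596 intr=21.5004 cont=21.2830 V=21.5004[EX]; j=3 S=83.2353 intr=4.6247 cont=6.9974 V=6.9974[hold]; j=4 S=104.4026 intr=0.0000 cont=0.0000 V=0.0000[hold]; j=5 S=130.9529 intr=0.0000 cont=0.0000 V=0.0000[hold]  S*(5)=66.3596
k=4: j=0 S=47.2387 intr=40.6213 cont=40.3841 V=40.6213[EX]; j=1 S=59.2518 intr=28.6082 cont=28.3834 V=28.6082[EX]; j=2 S=74.3200 intr=13.5400 cont=14.4697 V=14.4697[hold]; j=3 S=93.2201 intr=0.0000 cont=3.6162 V=3.6162[hold]; j=4 S=116.9266 intr=0.0000 cont=0.0000 V=0.0000[hold]  S*(4)=59.2518
k=3: j=0 S=52.9054 intr=34.9546 cont=34.7233 V=34.9546[EX]; j=1 S=66.3596 intr=21.5004 cont=21.7292 V=21.7292[hold]; j=2 S=83.2353 intr=4.6247 cont=9.2134 V=9.2134[hold]; j=3 S=104.4026 intr=0.0000 cont=1.8688 V=1.8688[hold]  S*(3)=52.9054
k=2: j=0 S=59.2518 intr=28.6082 cont=28.4932 V=28.6082[EX]; j=1 S=74.3200 intr=13.5400 cont=15.6515 V=15.6515[hold]; j=2 S=93.2201 intr=0.0000 cont=5.6584 V=5.6584[hold]  S*(2)=59.2518
k=1: j=0 S=66.3596 intr=21.5004 cont=22.2964 V=22.2964[hold]; j=1 S=83.2353 intr=4.6247 cont=10.8043 V=10.8043[hold]  S*(1)=-
k=0: j=0 S=74.3200 intr=13.5400 cont=16.7082 V=16.7082[hold]  S*(0)=-

price = 16.7082
boundary = - - 59.2518 52.9054 59.2518 66.3596
tree:
16.7082
22.2964 10.8043
28.6082 15.6515 5.6584
34.9546 21.7292 9.2134 1.8688
40.6213 28.6082 14.4697 3.6162 0.0000
45.6810 34.9546 21.5004 6.9974 0.0000 0.0000
50.1988 40.6213 28.6082 13.5400 0.0000 0.0000 0.0000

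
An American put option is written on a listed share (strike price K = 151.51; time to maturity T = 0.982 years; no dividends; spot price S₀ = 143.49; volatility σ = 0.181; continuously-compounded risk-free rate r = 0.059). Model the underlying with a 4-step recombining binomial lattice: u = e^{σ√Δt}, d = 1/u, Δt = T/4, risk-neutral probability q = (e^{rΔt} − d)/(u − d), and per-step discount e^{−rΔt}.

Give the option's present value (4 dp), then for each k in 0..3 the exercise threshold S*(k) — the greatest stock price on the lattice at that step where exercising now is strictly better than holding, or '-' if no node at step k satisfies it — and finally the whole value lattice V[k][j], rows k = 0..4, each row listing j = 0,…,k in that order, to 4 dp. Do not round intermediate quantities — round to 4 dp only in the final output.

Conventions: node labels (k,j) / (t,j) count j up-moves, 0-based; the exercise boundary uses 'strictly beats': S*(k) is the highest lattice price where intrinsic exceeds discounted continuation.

price = 11.8764
boundary = - 131.1817 119.9292 131.1817
tree:
11.8764
20.3283 5.5140
31.5808 10.7601 1.5164
41.8681 20.3283 3.4873 0.0000
51.2729 31.5808 8.0200 0.0000 0.0000

Δt=0.24550  u=1.09383  d=0.91422  q=0.55883  discount=0.98562
step 4 (expiry): payoffs max(K−S,0) = 51.2729 31.5808 8.0200 0.0000 0.0000
step 3: (k=3,j=0): S=109.6419, K−S=41.8681, hold=39.6893 ⇒ V=41.8681 exercise | (k=3,j=1): S=131.1817, K−S=20.3283, hold=18.1495 ⇒ V=20.3283 exercise | (k=3,j=2): S=156.9531, K−S=0.0000, hold=3.4873 ⇒ V=3.4873 continue | (k=3,j=3): S=187.7875, K−S=0.0000, hold=0.0000 ⇒ V=0.0000 continue  boundary S*=131.1817
step 2: (k=2,j=0): S=119.9292, K−S=31.5808, hold=29.4020 ⇒ V=31.5808 exercise | (k=2,j=1): S=143.4900, K−S=8.0200, hold=10.7601 ⇒ V=10.7601 continue | (k=2,j=2): S=171.6794, K−S=0.0000, hold=1.5164 ⇒ V=1.5164 continue  boundary S*=119.9292
step 1: (k=1,j=0): S=131.1817, K−S=20.3283, hold=19.6588 ⇒ V=20.3283 exercise | (k=1,j=1): S=156.9531, K−S=0.0000, hold=5.5140 ⇒ V=5.5140 continue  boundary S*=131.1817
step 0: (k=0,j=0): S=143.4900, K−S=8.0200, hold=11.8764 ⇒ V=11.8764 continue  boundary S*=-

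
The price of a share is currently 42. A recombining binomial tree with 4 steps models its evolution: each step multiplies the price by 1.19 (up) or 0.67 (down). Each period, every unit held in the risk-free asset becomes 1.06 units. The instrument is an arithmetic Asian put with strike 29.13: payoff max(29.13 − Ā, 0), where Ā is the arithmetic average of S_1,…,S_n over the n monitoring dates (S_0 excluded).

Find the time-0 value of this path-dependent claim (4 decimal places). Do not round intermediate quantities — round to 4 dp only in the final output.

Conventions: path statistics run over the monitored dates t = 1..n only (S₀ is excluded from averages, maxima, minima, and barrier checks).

Set p* = 0.7500 (from d < R < u); the path-dependent value is the discounted p*-expectation over all price paths.
Enumerate all 2^4 = 16 price paths (U = up ×1.19, D = down ×0.67); each path with k up-moves has probability p*^k·(1−p*)^(4−k).
DDDD: Ā=17.0223, payoff=12.1077, prob=0.003906
UDDD: Ā=30.2337, payoff=0.0000, prob=0.011719
DUDD: Ā=24.7737, payoff=4.3563, prob=0.011719
UUDD: Ā=44.0010, payoff=0.0000, prob=0.035156
DDUD: Ā=21.1155, payoff=8.0145, prob=0.011719
UDUD: Ā=37.5036, payoff=0.0000, prob=0.035156
DUUD: Ā=32.0436, payoff=0.0000, prob=0.035156
UUUD: Ā=56.9133, payoff=0.0000, prob=0.105469
DDDU: Ā=18.6645, payoff=10.4655, prob=0.011719
UDDU: Ā=33.1504, payoff=0.0000, prob=0.035156
DUDU: Ā=27.6904, payoff=1.4396, prob=0.035156
UUDU: Ā=49.1814, payoff=0.0000, prob=0.105469
DDUU: Ā=24.0322, payoff=5.0978, prob=0.035156
UDUU: Ā=42.6840, payoff=0.0000, prob=0.105469
DUUU: Ā=37.2240, payoff=0.0000, prob=0.105469
UUUU: Ā=66.1143, payoff=0.0000, prob=0.316406
Price = Σ prob·payoff / R^4 = 0.544741 / 1.262477 = 0.4315

price = 0.4315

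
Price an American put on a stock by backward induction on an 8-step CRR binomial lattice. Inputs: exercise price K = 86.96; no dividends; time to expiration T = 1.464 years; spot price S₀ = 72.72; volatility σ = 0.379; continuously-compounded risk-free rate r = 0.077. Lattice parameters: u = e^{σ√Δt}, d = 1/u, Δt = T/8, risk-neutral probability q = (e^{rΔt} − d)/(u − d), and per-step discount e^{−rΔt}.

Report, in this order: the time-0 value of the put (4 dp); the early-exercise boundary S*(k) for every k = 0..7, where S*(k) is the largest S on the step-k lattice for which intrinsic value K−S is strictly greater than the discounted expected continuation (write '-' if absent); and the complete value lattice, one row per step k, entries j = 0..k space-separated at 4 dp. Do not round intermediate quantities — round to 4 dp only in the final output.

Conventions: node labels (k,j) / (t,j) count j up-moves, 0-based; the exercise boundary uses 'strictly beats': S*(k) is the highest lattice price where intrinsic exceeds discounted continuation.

Δt=0.18300  u=1.17601  d=0.85033  q=0.50313  discount=0.98601
step 8 (expiry): payoffs max(K−S,0) = 67.0828 59.4697 48.9407 34.3790 14.2400 0.0000 0.0000 0.0000 0.0000
step 7: (k=7,j=0): S=23.3758, K−S=63.5842, hold=62.3674 ⇒ V=63.5842 exercise | (k=7,j=1): S=32.3290, K−S=54.6310, hold=53.4143 ⇒ V=54.6310 exercise | (k=7,j=2): S=44.7112, K−S=42.2488, hold=41.0320 ⇒ V=42.2488 exercise | (k=7,j=3): S=61.8360, K−S=25.1240, hold=23.9072 ⇒ V=25.1240 exercise | (k=7,j=4): S=85.5197, K−S=1.4403, hold=6.9765 ⇒ V=6.9765 continue | (k=7,j=5): S=118.2745, K−S=0.0000, hold=0.0000 ⇒ V=0.0000 continue | (k=7,j=6): S=163.5746, K−S=0.0000, hold=0.0000 ⇒ V=0.0000 continue | (k=7,j=7): S=226.2250, K−S=0.0000, hold=0.0000 ⇒ V=0.0000 continue  boundary S*=61.8360
step 6: (k=6,j=0): S=27.4903, K−S=59.4697, hold=58.2529 ⇒ V=59.4697 exercise | (k=6,j=1): S=38.0193, K−S=48.9407, hold=47.7239 ⇒ V=48.9407 exercise | (k=6,j=2): S=52.5810, K−S=34.3790, hold=33.1622 ⇒ V=34.3790 exercise | (k=6,j=3): S=72.7200, K−S=14.2400, hold=15.7697 ⇒ V=15.7697 continue | (k=6,j=4): S=100.5724, K−S=0.0000, hold=3.4179 ⇒ V=3.4179 continue | (k=6,j=5): S=139.0924, K−S=0.0000, hold=0.0000 ⇒ V=0.0000 continue | (k=6,j=6): S=192.3659, K−S=0.0000, hold=0.0000 ⇒ V=0.0000 continue  boundary S*=52.5810
step 5: (k=5,j=0): S=32.3290, K−S=54.6310, hold=53.4143 ⇒ V=54.6310 exercise | (k=5,j=1): S=44.7112, K−S=42.2488, hold=41.0320 ⇒ V=42.2488 exercise | (k=5,j=2): S=61.8360, K−S=25.1240, hold=24.6661 ⇒ V=25.1240 exercise | (k=5,j=3): S=85.5197, K−S=1.4403, hold=9.4215 ⇒ V=9.4215 continue | (k=5,j=4): S=118.2745, K−S=0.0000, hold=1.6745 ⇒ V=1.6745 continue | (k=5,j=5): S=163.5746, K−S=0.0000, hold=0.0000 ⇒ V=0.0000 continue  boundary S*=61.8360
step 4: (k=4,j=0): S=38.0193, K−S=48.9407, hold=47.7239 ⇒ V=48.9407 exercise | (k=4,j=1): S=52.5810, K−S=34.3790, hold=33.1622 ⇒ V=34.3790 exercise | (k=4,j=2): S=72.7200, K−S=14.2400, hold=16.9826 ⇒ V=16.9826 continue | (k=4,j=3): S=100.5724, K−S=0.0000, hold=5.4465 ⇒ V=5.4465 continue | (k=4,j=4): S=139.0924, K−S=0.0000, hold=0.8204 ⇒ V=0.8204 continue  boundary S*=52.5810
step 3: (k=3,j=0): S=44.7112, K−S=42.2488, hold=41.0320 ⇒ V=42.2488 exercise | (k=3,j=1): S=61.8360, K−S=25.1240, hold=25.2678 ⇒ V=25.2678 continue | (k=3,j=2): S=85.5197, K−S=1.4403, hold=11.0220 ⇒ V=11.0220 continue | (k=3,j=3): S=118.2745, K−S=0.0000, hold=3.0753 ⇒ V=3.0753 continue  boundary S*=44.7112
step 2: (k=2,j=0): S=52.5810, K−S=34.3790, hold=33.2336 ⇒ V=34.3790 exercise | (k=2,j=1): S=72.7200, K−S=14.2400, hold=17.8471 ⇒ V=17.8471 continue | (k=2,j=2): S=100.5724, K−S=0.0000, hold=6.9255 ⇒ V=6.9255 continue  boundary S*=52.5810
step 1: (k=1,j=0): S=61.8360, K−S=25.1240, hold=25.6967 ⇒ V=25.6967 continue | (k=1,j=1): S=85.5197, K−S=1.4403, hold=12.1793 ⇒ V=12.1793 continue  boundary S*=-
step 0: (k=0,j=0): S=72.7200, K−S=14.2400, hold=18.6313 ⇒ V=18.6313 continue  boundary S*=-

price = 18.6313
boundary = - - 52.5810 44.7112 52.5810 61.8360 52.5810 61.8360
tree:
18.6313
25.6967 12.1793
34.3790 17.8471 6.9255
42.2488 25.2678 11.0220 3.0753
48.9407 34.3790 16.9826 5.4465 0.8204
54.6310 42.2488 25.1240 9.4215 1.6745 0.0000
59.4697 48.9407 34.3790 15.7697 3.4179 0.0000 0.0000
63.5842 54.6310 42.2488 25.1240 6.9765 0.0000 0.0000 0.0000
67.0828 59.4697 48.9407 34.3790 14.2400 0.0000 0.0000 0.0000 0.0000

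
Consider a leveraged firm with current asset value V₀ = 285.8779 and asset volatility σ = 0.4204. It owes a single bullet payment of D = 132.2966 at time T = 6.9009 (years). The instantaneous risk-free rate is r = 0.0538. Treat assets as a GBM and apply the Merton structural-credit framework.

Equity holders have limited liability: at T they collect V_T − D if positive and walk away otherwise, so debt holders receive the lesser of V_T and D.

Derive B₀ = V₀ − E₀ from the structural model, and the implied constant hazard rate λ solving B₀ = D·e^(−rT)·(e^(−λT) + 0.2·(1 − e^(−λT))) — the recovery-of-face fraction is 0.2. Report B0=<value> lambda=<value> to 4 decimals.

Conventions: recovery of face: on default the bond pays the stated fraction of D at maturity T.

Work the structural quantities from V₀ = 285.8779 against face 132.2966:
d₁ = [ln(V₀/D) + (r + σ²/2)T] / (σ√T)
   = [ln(285.8779/132.2966) + (0.0538 + 0.5·0.4204²)·6.9009] / (0.4204·√6.9009)
   = [0.770518 + 0.981088] / 1.104372 = 1.586065
d₂ = d₁ − σ√T = 1.586065 − 1.104372 = 0.481692
N(d₁) = 0.943638,  N(d₂) = 0.684988,  e^(−rT) = 0.689859
E₀ = V₀·N(d₁) − D·e^(−rT)·N(d₂)
   = 285.8779·0.943638 − 132.2966·0.689859·0.684988 = 207.249095
B₀ = V₀ − E₀ = 285.8779 − 207.249095 = 78.628805
e^(−λT) = (B₀·e^(rT)/D − 0.2)/(1 − 0.2) = (78.6288·1.449572/132.2966 − 0.2)/0.8 = 0.82691842
λ = −ln(0.82691842)/6.9009 = 0.027540

B0=78.6288 lambda=0.0275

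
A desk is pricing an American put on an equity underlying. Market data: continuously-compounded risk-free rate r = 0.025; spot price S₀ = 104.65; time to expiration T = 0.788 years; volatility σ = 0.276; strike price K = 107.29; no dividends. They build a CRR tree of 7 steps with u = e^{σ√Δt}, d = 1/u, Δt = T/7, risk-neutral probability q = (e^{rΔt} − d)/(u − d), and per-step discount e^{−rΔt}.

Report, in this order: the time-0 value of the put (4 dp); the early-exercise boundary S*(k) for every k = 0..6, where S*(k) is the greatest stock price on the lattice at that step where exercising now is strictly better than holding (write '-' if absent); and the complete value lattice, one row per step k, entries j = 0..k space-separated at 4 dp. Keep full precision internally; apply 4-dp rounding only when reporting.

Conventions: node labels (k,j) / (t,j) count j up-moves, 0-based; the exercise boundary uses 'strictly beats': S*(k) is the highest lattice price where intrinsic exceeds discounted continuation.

params: Δt=0.11257 u=1.09703 d=0.91156 q=0.49206 e^(-rΔt)=0.99719
t_7 payoffs: 52.5605 41.4249 28.0237 11.8957 0.0000 0.0000 0.0000 0.0000
t_6: node(6,0) S=60.0397 payoff=47.2503 vs cont=46.9488 → 47.2503 [stop]  node(6,1) S=72.2557 payoff=35.0343 vs cont=34.7328 → 35.0343 [stop]  node(6,2) S=86.9572 payoff=20.3328 vs cont=20.0313 → 20.3328 [stop]  node(6,3) S=104.6500 payoff=2.6400 vs cont=6.0253 → 6.0253 [wait]  node(6,4) S=125.9427 payoff=0.0000 vs cont=0.0000 → 0.0000 [wait]  node(6,5) S=151.5676 payoff=0.0000 vs cont=0.0000 → 0.0000 [wait]  node(6,6) S=182.4064 payoff=0.0000 vs cont=0.0000 → 0.0000 [wait]  ⇒ S*(6)=86.9572
t_5: node(5,0) S=65.8651 payoff=41.4249 vs cont=41.1234 → 41.4249 [stop]  node(5,1) S=79.2663 payoff=28.0237 vs cont=27.7221 → 28.0237 [stop]  node(5,2) S=95.3943 payoff=11.8957 vs cont=13.2553 → 13.2553 [wait]  node(5,3) S=114.8037 payoff=0.0000 vs cont=3.0519 → 3.0519 [wait]  node(5,4) S=138.1623 payoff=0.0000 vs cont=0.0000 → 0.0000 [wait]  node(5,5) S=166.2736 payoff=0.0000 vs cont=0.0000 → 0.0000 [wait]  ⇒ S*(5)=79.2663
t_4: node(4,0) S=72.2557 payoff=35.0343 vs cont=34.7328 → 35.0343 [stop]  node(4,1) S=86.9572 payoff=20.3328 vs cont=20.6984 → 20.6984 [wait]  node(4,2) S=104.6500 payoff=2.6400 vs cont=8.2114 → 8.2114 [wait]  node(4,3) S=125.9427 payoff=0.0000 vs cont=1.5458 → 1.5458 [wait]  node(4,4) S=151.5676 payoff=0.0000 vs cont=0.0000 → 0.0000 [wait]  ⇒ S*(4)=72.2557
t_3: node(3,0) S=79.2663 payoff=28.0237 vs cont=27.9015 → 28.0237 [stop]  node(3,1) S=95.3943 payoff=11.8957 vs cont=14.5131 → 14.5131 [wait]  node(3,2) S=114.8037 payoff=0.0000 vs cont=4.9177 → 4.9177 [wait]  node(3,3) S=138.1623 payoff=0.0000 vs cont=0.7830 → 0.7830 [wait]  ⇒ S*(3)=79.2663
t_2: node(2,0) S=86.9572 payoff=20.3328 vs cont=21.3156 → 21.3156 [wait]  node(2,1) S=104.6500 payoff=2.6400 vs cont=9.7641 → 9.7641 [wait]  node(2,2) S=125.9427 payoff=0.0000 vs cont=2.8751 → 2.8751 [wait]  ⇒ S*(2)=-
t_1: node(1,0) S=95.3943 payoff=11.8957 vs cont=15.5876 → 15.5876 [wait]  node(1,1) S=114.8037 payoff=0.0000 vs cont=6.3563 → 6.3563 [wait]  ⇒ S*(1)=-
t_0: node(0,0) S=104.6500 payoff=2.6400 vs cont=11.0142 → 11.0142 [wait]  ⇒ S*(0)=-

price = 11.0142
boundary = - - - 79.2663 72.2557 79.2663 86.9572
tree:
11.0142
15.5876 6.3563
21.3156 9.7641 2.8751
28.0237 14.5131 4.9177 0.7830
35.0343 20.6984 8.2114 1.5458 0.0000
41.4249 28.0237 13.2553 3.0519 0.0000 0.0000
47.2503 35.0343 20.3328 6.0253 0.0000 0.0000 0.0000
52.5605 41.4249 28.0237 11.8957 0.0000 0.0000 0.0000 0.0000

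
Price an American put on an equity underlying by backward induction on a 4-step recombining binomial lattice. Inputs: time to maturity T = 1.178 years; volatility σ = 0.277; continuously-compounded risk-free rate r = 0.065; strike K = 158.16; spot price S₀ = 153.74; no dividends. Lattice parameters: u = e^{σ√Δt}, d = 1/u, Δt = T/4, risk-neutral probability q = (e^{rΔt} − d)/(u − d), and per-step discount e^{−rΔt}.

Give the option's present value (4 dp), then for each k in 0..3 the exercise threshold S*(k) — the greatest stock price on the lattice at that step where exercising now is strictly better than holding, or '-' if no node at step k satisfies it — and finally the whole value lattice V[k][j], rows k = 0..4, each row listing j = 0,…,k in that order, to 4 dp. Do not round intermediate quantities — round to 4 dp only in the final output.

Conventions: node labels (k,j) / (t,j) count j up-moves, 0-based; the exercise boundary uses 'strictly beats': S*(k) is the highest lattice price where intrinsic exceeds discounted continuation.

price = 16.0975
boundary = - - 113.8201 132.2826
tree:
16.0975
27.3520 6.5682
44.3399 13.0803 0.9536
60.2257 25.8774 2.0530 0.0000
73.8943 44.3399 4.4200 0.0000 0.0000

params: Δt=0.29450 u=1.16221 d=0.86043 q=0.52653 e^(-rΔt)=0.98104
t_4 payoffs: 73.8943 44.3399 4.4200 0.0000 0.0000
t_3: node(3,0) S=97.9343 payoff=60.2257 vs cont=57.2269 → 60.2257 [stop]  node(3,1) S=132.2826 payoff=25.8774 vs cont=22.8786 → 25.8774 [stop]  node(3,2) S=178.6779 payoff=0.0000 vs cont=2.0530 → 2.0530 [wait]  node(3,3) S=241.3453 payoff=0.0000 vs cont=0.0000 → 0.0000 [wait]  ⇒ S*(3)=132.2826
t_2: node(2,0) S=113.8201 payoff=44.3399 vs cont=41.3411 → 44.3399 [stop]  node(2,1) S=153.7400 payoff=4.4200 vs cont=13.0803 → 13.0803 [wait]  node(2,2) S=207.6610 payoff=0.0000 vs cont=0.9536 → 0.9536 [wait]  ⇒ S*(2)=113.8201
t_1: node(1,0) S=132.2826 payoff=25.8774 vs cont=27.3520 → 27.3520 [wait]  node(1,1) S=178.6779 payoff=0.0000 vs cont=6.5682 → 6.5682 [wait]  ⇒ S*(1)=-
t_0: node(0,0) S=153.7400 payoff=4.4200 vs cont=16.0975 → 16.0975 [wait]  ⇒ S*(0)=-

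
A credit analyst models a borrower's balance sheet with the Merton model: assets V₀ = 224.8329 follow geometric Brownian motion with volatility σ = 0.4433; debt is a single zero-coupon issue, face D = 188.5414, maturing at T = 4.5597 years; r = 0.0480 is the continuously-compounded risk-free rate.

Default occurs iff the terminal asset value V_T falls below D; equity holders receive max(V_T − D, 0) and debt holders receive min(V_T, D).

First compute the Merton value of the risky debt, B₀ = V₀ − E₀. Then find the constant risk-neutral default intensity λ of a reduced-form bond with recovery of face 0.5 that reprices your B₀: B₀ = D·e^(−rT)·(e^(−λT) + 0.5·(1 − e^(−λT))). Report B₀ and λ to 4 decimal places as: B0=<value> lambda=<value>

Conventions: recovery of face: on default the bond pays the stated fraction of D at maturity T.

B0=114.3051 lambda=0.1480

Apply the equity-as-call identities (strike 188.5414, horizon 4.5597 years):
d₁ = [ln(V₀/D) + (r + σ²/2)T] / (σ√T)
   = [ln(224.8329/188.5414) + (0.0480 + 0.5·0.4433²)·4.5597] / (0.4433·√4.5597)
   = [0.176040 + 0.666890] / 0.946599 = 0.890483
d₂ = d₁ − σ√T = 0.890483 − 0.946599 = -0.056116
N(d₁) = 0.813397,  N(d₂) = 0.477625,  e^(−rT) = 0.803430
E₀ = V₀·N(d₁) − D·e^(−rT)·N(d₂)
   = 224.8329·0.813397 − 188.5414·0.803430·0.477625 = 110.527842
B₀ = V₀ − E₀ = 224.8329 − 110.527842 = 114.305058
e^(−λT) = (B₀·e^(rT)/D − 0.5)/(1 − 0.5) = (114.3051·1.244664/188.5414 − 0.5)/0.5 = 0.50917985
λ = −ln(0.50917985)/4.5597 = 0.148026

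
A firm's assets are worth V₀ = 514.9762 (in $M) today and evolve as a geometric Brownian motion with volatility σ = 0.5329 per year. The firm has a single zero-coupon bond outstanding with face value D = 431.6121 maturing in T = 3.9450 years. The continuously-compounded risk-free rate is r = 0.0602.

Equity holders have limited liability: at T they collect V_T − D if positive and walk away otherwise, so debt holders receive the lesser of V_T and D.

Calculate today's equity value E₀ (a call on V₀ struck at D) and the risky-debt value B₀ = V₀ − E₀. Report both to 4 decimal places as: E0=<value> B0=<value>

Apply the equity-as-call identities (strike 431.6121, horizon 3.9450 years):
d₁ = [ln(V₀/D) + (r + σ²/2)T] / (σ√T)
   = [ln(514.9762/431.6121) + (0.0602 + 0.5·0.5329²)·3.9450] / (0.5329·√3.9450)
   = [0.176593 + 0.797644] / 1.058447 = 0.920440
d₂ = d₁ − σ√T = 0.920440 − 1.058447 = -0.138007
N(d₁) = 0.821329,  N(d₂) = 0.445118,  e^(−rT) = 0.788606
E₀ = V₀·N(d₁) − D·e^(−rT)·N(d₂)
   = 514.9762·0.821329 − 431.6121·0.788606·0.445118 = 271.459315
B₀ = V₀ − E₀ = 514.9762 − 271.459315 = 243.516885

E0=271.4593 B0=243.5169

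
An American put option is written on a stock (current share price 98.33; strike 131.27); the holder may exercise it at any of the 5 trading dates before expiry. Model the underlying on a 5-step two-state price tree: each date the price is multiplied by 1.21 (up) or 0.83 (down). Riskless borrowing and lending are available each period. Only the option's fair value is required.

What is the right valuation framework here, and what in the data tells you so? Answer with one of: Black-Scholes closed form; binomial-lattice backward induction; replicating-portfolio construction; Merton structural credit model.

Key observation: the exercise right at every one of the 5 steps is what matters: each node needs max(131.27 − S, continuation), which only the stepwise tree valuation starting from spot 98.33 delivers.

framework: binomial-lattice backward induction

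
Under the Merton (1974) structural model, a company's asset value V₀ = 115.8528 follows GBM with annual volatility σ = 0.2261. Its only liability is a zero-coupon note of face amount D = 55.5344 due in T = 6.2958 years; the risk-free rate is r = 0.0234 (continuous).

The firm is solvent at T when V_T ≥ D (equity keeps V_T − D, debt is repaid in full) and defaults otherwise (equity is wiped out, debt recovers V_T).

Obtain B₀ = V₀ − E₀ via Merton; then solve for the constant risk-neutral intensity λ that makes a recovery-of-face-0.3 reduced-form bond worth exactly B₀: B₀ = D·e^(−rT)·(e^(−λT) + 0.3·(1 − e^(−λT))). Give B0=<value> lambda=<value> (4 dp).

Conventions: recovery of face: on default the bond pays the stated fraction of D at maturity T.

Equity is a call on the firm's assets struck at D = 55.5344:
d₁ = [ln(V₀/D) + (r + σ²/2)T] / (σ√T)
   = [ln(115.8528/55.5344) + (0.0234 + 0.5·0.2261²)·6.2958] / (0.2261·√6.2958)
   = [0.735318 + 0.308246] / 0.567317 = 1.839471
d₂ = d₁ − σ√T = 1.839471 − 0.567317 = 1.272154
N(d₁) = 0.967077,  N(d₂) = 0.898341,  e^(−rT) = 0.863016
E₀ = V₀·N(d₁) − D·e^(−rT)·N(d₂)
   = 115.8528·0.967077 − 55.5344·0.863016·0.898341 = 68.983723
B₀ = V₀ − E₀ = 115.8528 − 68.983723 = 46.869077
e^(−λT) = (B₀·e^(rT)/D − 0.3)/(1 − 0.3) = (46.8691·1.158727/55.5344 − 0.3)/0.7 = 0.96846426
λ = −ln(0.96846426)/6.2958 = 0.005090

B0=46.8691 lambda=0.0051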